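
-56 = -56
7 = 7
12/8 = 3/2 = 1.50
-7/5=-1.40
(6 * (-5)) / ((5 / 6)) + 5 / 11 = -35.55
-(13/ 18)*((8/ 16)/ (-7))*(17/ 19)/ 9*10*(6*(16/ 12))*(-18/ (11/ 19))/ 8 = -1105/ 693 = -1.59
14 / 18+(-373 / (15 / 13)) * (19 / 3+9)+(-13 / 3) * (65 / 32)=-7149283 / 1440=-4964.78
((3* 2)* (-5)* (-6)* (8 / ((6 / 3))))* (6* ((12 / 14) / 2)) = 12960 / 7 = 1851.43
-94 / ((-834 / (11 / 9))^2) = -5687 / 28170018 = -0.00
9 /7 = 1.29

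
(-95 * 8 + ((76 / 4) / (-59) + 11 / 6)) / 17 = -268505 / 6018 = -44.62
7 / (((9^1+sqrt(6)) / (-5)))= -21 / 5+7 * sqrt(6) / 15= -3.06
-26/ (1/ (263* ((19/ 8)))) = -64961/ 4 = -16240.25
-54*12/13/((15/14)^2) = -14112/325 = -43.42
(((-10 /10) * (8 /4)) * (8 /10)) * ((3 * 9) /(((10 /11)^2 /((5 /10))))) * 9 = -29403 /125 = -235.22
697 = 697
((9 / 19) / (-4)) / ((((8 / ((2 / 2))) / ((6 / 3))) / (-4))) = 9 / 76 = 0.12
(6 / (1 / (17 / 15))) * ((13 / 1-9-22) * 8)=-4896 / 5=-979.20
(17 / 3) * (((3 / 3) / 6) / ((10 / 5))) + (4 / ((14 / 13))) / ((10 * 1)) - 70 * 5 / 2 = -219437 / 1260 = -174.16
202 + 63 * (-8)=-302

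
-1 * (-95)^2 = -9025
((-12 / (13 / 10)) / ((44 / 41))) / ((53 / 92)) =-113160 / 7579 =-14.93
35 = 35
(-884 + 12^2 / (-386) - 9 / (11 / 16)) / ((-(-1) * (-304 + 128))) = 476329 / 93412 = 5.10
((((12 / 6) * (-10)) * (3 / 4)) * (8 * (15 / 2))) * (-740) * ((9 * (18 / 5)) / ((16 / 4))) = 5394600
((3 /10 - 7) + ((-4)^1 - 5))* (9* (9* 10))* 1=-12717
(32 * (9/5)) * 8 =2304/5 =460.80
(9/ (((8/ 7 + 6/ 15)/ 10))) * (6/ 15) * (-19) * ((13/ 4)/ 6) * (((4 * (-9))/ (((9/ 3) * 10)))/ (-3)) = -1729/ 18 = -96.06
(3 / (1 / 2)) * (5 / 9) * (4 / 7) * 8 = 320 / 21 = 15.24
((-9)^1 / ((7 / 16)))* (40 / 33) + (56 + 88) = 9168 / 77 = 119.06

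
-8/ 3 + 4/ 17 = -124/ 51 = -2.43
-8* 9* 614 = -44208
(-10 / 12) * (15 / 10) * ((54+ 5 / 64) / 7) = -17305 / 1792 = -9.66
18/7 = 2.57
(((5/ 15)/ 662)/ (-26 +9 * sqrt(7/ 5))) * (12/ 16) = -65/ 3724412 - 9 * sqrt(35)/ 7448824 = -0.00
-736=-736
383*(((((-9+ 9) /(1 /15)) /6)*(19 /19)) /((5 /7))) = 0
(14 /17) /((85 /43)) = 602 /1445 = 0.42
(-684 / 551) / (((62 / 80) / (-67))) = 96480 / 899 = 107.32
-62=-62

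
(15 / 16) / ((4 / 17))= 255 / 64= 3.98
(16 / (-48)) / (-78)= 1 / 234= 0.00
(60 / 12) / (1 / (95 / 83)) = 475 / 83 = 5.72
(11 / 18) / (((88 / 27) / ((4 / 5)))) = 3 / 20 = 0.15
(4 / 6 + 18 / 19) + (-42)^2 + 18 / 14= 704993 / 399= 1766.90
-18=-18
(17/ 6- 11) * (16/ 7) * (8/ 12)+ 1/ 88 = -9847/ 792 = -12.43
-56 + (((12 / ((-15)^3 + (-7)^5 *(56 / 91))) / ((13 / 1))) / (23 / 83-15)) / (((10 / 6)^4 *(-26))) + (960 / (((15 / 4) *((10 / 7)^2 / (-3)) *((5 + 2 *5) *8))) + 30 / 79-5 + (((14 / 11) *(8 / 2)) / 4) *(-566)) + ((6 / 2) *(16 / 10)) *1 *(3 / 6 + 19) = -531235872388707656 / 769327401610625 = -690.52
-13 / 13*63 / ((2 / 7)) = -441 / 2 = -220.50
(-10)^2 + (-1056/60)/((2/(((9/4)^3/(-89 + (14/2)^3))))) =2023981/20320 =99.61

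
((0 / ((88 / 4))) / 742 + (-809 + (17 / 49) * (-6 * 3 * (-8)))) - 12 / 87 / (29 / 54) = -31289897 / 41209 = -759.30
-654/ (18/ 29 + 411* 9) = -6322/ 35763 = -0.18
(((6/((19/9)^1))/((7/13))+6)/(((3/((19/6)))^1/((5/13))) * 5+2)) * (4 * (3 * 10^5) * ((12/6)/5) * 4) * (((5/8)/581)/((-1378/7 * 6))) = -9375000/6805253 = -1.38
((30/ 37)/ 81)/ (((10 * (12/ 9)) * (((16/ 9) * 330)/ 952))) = 119/ 97680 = 0.00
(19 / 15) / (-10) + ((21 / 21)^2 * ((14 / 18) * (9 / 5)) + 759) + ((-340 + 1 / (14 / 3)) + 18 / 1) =230206 / 525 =438.49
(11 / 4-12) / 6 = -37 / 24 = -1.54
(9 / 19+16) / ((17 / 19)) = 313 / 17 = 18.41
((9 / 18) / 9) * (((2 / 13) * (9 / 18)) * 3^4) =9 / 26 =0.35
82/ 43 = 1.91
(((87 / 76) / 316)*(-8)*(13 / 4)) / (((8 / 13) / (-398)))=60.92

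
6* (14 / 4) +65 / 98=2123 / 98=21.66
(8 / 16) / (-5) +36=359 / 10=35.90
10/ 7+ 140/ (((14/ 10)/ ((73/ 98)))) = 3720/ 49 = 75.92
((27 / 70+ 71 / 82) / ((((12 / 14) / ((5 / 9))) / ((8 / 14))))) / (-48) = -449 / 46494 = -0.01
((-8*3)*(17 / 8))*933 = -47583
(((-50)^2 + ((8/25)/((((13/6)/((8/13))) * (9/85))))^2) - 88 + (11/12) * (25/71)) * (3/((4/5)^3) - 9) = -295064605686803/38934355200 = -7578.52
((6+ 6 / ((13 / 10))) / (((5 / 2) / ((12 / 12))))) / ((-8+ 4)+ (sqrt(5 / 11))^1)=-4048 / 3705 -92 * sqrt(55) / 3705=-1.28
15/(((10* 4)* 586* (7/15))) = 45/32816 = 0.00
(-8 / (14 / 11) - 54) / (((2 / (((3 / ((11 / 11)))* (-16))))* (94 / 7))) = 5064 / 47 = 107.74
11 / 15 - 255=-3814 / 15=-254.27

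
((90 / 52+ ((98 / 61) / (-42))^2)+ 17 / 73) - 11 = -574276837 / 63562122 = -9.03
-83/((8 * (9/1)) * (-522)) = 83/37584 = 0.00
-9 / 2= -4.50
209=209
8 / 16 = 1 / 2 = 0.50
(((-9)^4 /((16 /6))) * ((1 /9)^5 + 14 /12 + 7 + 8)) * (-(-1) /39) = 1909253 /1872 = 1019.90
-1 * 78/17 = -78/17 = -4.59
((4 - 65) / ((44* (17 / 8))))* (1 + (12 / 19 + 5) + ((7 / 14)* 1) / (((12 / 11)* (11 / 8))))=-48434 / 10659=-4.54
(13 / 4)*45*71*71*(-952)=-701858430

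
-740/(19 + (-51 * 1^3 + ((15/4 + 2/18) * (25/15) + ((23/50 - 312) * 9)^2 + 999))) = -24975000/265362896299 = -0.00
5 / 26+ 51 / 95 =1801 / 2470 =0.73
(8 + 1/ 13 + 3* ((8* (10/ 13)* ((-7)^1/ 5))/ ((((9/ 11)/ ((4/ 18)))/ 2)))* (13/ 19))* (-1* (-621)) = -234577/ 247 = -949.70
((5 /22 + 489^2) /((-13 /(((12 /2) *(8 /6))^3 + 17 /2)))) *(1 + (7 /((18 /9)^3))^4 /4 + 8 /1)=-820670033378379 /9371648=-87569447.06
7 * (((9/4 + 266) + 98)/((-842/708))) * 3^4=-147025935/842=-174615.12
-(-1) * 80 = 80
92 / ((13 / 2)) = 184 / 13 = 14.15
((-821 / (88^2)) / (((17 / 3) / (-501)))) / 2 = 1233963 / 263296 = 4.69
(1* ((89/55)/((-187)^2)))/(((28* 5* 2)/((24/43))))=267/2894558975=0.00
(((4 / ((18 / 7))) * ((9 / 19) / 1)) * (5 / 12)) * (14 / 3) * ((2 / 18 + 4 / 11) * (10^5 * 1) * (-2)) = -2303000000 / 16929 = -136038.75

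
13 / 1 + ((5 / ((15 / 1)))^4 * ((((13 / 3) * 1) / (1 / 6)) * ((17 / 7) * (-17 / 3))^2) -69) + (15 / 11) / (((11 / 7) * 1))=24462275 / 4322241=5.66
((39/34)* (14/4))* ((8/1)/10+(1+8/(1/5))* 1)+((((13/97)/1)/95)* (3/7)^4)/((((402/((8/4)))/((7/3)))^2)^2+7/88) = 167.81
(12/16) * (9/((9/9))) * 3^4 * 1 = 2187/4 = 546.75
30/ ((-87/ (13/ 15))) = -26/ 87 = -0.30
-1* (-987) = 987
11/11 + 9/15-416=-2072/5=-414.40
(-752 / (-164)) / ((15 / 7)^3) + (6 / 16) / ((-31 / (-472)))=26491379 / 4289625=6.18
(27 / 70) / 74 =27 / 5180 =0.01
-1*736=-736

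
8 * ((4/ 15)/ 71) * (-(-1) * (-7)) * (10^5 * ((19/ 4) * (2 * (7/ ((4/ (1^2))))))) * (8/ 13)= -595840000/ 2769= -215182.38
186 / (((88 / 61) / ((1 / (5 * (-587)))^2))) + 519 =519.00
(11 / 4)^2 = 121 / 16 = 7.56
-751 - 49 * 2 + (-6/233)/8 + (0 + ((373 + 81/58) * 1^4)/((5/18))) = 13482225/27028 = 498.82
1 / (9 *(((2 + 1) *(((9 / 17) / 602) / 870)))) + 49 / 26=77168329 / 2106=36642.13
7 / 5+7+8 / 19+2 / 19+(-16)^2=264.93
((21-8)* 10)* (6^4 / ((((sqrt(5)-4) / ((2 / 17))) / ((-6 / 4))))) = 505440* sqrt(5) / 187 + 2021760 / 187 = 16855.39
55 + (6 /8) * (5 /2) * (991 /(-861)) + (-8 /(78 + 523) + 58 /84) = 221552227 /4139688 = 53.52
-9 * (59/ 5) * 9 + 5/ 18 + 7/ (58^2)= -144646639/ 151380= -955.52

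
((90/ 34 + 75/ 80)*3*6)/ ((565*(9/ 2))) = 195/ 7684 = 0.03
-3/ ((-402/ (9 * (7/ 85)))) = 63/ 11390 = 0.01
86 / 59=1.46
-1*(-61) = 61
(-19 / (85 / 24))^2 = 28.78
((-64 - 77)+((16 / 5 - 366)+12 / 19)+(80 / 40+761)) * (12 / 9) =32912 / 95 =346.44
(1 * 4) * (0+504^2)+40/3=3048232/3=1016077.33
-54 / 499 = -0.11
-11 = -11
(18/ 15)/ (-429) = -2/ 715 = -0.00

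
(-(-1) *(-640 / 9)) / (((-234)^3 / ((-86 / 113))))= -6880 / 1628840421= -0.00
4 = 4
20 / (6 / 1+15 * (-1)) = -20 / 9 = -2.22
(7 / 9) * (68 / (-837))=-476 / 7533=-0.06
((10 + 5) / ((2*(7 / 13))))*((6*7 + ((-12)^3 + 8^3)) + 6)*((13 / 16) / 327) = -61685 / 1526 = -40.42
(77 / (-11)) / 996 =-7 / 996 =-0.01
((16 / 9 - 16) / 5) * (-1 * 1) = 128 / 45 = 2.84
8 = 8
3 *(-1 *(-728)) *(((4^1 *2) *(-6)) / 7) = -14976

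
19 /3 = 6.33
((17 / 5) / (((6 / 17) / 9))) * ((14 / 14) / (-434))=-867 / 4340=-0.20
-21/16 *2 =-21/8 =-2.62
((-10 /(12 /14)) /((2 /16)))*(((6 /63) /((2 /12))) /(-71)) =160 /213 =0.75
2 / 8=1 / 4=0.25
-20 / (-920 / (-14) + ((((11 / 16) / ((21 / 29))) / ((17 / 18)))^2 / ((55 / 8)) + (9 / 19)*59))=-215247200 / 1009602361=-0.21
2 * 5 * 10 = 100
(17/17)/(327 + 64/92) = 23/7537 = 0.00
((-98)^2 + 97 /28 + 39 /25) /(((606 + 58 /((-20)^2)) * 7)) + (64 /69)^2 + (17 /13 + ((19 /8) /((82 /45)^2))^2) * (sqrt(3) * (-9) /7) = 88379135690 /28281392181- 615915725517 * sqrt(3) /263315713024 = -0.93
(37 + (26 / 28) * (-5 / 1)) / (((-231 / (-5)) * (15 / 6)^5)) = 2416 / 336875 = 0.01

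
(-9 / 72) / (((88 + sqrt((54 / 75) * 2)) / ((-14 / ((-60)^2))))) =7 / 1284480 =0.00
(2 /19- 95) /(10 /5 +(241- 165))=-601 /494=-1.22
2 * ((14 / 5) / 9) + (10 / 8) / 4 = 673 / 720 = 0.93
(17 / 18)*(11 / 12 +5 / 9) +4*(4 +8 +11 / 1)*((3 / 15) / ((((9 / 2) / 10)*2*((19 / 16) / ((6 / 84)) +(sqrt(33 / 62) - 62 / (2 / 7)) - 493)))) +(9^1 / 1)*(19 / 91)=8678181145589 / 2678395139784 - 5888*sqrt(2046) / 8584599807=3.24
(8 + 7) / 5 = 3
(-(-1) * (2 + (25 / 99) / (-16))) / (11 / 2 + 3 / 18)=3143 / 8976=0.35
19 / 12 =1.58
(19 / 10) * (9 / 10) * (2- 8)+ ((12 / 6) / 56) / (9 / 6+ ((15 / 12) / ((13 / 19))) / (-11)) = -10.23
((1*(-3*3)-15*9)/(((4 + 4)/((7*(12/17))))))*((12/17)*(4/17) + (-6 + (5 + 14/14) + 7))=-3131352/4913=-637.36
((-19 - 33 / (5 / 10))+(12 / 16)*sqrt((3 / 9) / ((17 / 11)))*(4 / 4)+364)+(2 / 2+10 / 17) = sqrt(561) / 68+4770 / 17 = 280.94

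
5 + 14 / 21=17 / 3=5.67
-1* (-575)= 575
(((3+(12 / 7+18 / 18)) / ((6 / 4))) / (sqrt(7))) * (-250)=-20000 * sqrt(7) / 147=-359.97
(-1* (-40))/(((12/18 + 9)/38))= 4560/29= 157.24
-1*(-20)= 20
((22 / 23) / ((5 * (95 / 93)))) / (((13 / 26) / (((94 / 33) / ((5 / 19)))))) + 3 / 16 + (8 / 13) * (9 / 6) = 5.16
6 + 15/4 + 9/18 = 41/4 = 10.25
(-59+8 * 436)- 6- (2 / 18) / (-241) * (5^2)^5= 17190112 / 2169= 7925.36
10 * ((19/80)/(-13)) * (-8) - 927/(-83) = 13628/1079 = 12.63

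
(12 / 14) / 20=3 / 70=0.04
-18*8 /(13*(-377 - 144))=144 /6773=0.02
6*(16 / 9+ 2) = 68 / 3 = 22.67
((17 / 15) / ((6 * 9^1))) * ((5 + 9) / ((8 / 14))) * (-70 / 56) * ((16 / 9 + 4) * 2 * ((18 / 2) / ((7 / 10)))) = -7735 / 81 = -95.49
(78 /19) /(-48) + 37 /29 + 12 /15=43867 /22040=1.99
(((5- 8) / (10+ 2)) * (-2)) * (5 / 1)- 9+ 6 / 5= -53 / 10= -5.30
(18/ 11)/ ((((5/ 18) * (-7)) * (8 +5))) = -324/ 5005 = -0.06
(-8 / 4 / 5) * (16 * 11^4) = -468512 / 5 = -93702.40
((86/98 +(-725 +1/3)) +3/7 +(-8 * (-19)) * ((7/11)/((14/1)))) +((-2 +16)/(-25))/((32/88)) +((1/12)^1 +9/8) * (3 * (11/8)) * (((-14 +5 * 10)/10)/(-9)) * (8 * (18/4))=-255410471/323400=-789.77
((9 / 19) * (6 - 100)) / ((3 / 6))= -1692 / 19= -89.05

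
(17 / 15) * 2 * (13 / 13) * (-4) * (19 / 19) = -136 / 15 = -9.07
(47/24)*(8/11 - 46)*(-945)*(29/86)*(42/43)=2245045005/81356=27595.32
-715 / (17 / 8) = -336.47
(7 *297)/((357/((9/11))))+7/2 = 281/34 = 8.26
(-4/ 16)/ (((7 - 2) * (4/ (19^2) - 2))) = 361/ 14360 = 0.03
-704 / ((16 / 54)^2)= -8019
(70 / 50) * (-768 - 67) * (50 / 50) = -1169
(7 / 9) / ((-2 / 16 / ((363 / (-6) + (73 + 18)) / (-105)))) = 244 / 135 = 1.81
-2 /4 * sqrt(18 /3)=-sqrt(6) /2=-1.22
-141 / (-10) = 141 / 10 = 14.10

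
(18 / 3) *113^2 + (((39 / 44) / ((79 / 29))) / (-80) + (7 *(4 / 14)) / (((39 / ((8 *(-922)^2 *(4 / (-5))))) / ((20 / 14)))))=-24441878059163 / 75915840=-321960.19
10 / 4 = 5 / 2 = 2.50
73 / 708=0.10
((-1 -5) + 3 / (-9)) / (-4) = 19 / 12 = 1.58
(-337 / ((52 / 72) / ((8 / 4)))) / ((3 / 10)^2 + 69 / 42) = -538.55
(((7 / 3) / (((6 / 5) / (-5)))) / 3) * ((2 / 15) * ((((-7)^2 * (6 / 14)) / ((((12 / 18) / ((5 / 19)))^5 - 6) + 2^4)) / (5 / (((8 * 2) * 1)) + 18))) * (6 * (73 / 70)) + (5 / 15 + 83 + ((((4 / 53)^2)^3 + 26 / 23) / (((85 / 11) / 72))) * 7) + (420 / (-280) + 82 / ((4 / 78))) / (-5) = -537290599323572847592759189 / 3307160282232091815143790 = -162.46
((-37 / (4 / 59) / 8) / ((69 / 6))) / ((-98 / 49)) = 2183 / 736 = 2.97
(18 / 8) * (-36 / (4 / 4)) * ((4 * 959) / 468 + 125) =-140256 / 13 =-10788.92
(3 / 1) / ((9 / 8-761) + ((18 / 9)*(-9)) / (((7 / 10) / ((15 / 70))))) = -0.00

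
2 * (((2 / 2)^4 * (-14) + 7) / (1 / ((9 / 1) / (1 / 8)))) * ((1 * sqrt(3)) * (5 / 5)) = -1008 * sqrt(3) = -1745.91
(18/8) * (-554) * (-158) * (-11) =-2166417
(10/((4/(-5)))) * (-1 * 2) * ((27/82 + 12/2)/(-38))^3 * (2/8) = -3494958975/121018659584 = -0.03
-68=-68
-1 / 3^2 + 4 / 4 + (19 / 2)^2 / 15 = 1243 / 180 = 6.91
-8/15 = -0.53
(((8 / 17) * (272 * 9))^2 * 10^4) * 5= 66355200000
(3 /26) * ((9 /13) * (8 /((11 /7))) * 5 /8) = 945 /3718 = 0.25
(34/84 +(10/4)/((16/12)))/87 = 383/14616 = 0.03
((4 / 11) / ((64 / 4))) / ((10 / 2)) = 1 / 220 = 0.00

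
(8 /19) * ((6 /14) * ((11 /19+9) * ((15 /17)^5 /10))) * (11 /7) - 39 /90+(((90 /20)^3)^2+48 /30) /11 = 5719316224973885 /7577810885568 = 754.75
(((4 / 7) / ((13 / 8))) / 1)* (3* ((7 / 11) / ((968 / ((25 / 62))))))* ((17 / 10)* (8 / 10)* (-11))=-204 / 48763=-0.00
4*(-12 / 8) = -6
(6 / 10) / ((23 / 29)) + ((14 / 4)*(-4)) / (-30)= 1.22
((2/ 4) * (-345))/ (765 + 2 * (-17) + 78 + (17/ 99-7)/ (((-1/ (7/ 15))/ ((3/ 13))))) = -0.21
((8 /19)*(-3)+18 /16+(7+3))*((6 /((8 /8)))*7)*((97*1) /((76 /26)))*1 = 39695019 /2888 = 13744.81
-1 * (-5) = 5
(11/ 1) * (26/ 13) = 22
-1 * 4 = -4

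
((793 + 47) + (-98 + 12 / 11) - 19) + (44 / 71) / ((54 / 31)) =724.45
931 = 931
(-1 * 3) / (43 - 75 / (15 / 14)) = 1 / 9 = 0.11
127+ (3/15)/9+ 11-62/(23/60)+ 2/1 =-22477/1035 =-21.72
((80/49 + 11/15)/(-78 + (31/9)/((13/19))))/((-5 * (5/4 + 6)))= 271284/303276925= 0.00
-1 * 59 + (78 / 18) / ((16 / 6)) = -459 / 8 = -57.38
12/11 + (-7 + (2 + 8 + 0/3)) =4.09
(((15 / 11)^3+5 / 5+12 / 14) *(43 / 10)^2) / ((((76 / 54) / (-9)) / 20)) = -9194618448 / 885115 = -10388.05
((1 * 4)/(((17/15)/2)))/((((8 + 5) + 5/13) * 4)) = 65/493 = 0.13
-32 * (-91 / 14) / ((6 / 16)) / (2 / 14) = 11648 / 3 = 3882.67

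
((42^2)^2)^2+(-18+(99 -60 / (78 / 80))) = 125874475953661 / 13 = 9682651996435.46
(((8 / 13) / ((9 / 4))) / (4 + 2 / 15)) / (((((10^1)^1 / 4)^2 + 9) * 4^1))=80 / 73749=0.00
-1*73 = -73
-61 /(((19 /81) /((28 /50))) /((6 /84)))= -10.40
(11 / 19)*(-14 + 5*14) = 616 / 19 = 32.42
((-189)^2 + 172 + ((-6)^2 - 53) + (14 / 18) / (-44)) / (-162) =-14206889 / 64152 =-221.46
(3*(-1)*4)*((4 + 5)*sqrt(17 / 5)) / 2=-54*sqrt(85) / 5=-99.57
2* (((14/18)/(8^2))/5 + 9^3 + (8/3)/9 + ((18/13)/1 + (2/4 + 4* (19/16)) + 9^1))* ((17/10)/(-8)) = -1422405521/4492800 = -316.60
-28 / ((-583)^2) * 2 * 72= -4032 / 339889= -0.01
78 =78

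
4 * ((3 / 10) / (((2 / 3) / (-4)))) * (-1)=7.20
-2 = -2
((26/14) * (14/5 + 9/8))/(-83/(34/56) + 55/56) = -34697/646045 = -0.05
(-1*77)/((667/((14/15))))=-1078/10005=-0.11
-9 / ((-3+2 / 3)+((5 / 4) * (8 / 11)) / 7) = 2079 / 509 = 4.08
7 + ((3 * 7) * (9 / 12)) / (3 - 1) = 119 / 8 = 14.88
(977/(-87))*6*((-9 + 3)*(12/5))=140688/145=970.26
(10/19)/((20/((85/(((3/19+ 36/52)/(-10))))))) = -1105/42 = -26.31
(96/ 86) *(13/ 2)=7.26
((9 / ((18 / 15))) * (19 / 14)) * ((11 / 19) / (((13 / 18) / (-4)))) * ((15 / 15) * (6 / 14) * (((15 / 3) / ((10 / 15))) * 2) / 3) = -44550 / 637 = -69.94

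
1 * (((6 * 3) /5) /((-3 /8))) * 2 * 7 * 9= -6048 /5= -1209.60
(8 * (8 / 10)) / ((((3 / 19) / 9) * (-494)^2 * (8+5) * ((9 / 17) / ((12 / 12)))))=136 / 626145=0.00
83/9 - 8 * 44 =-3085/9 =-342.78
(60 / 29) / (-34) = -30 / 493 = -0.06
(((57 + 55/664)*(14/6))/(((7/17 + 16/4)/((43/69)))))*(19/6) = 3685043369/61851600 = 59.58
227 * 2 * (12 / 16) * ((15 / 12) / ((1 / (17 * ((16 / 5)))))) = 23154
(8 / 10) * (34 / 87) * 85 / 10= 1156 / 435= 2.66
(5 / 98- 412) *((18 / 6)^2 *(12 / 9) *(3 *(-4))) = 2906712 / 49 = 59320.65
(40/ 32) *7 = 35/ 4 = 8.75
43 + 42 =85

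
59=59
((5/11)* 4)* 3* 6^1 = 360/11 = 32.73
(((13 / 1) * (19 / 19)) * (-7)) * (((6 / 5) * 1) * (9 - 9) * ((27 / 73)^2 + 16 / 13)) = 0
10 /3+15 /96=335 /96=3.49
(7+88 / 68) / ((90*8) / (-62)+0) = -0.71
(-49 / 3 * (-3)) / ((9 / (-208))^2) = 2119936 / 81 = 26172.05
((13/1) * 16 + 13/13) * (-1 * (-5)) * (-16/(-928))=1045/58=18.02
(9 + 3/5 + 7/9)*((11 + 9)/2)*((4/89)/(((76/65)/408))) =1627.55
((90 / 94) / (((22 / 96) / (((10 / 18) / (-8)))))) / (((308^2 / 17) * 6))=-425 / 49044688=-0.00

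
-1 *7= -7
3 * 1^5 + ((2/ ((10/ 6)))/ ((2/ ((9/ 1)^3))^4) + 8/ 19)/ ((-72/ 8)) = -16098483559217/ 6840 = -2353579467.72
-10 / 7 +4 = 18 / 7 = 2.57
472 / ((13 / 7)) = 3304 / 13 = 254.15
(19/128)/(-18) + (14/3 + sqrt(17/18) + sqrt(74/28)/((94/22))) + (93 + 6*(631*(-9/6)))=-12859411/2304 + 11*sqrt(518)/658 + sqrt(34)/6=-5579.99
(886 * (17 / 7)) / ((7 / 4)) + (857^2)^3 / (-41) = -19412479565045651433 / 2009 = -9662757374338303.35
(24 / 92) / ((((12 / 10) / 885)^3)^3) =99140119384631412506103515625 / 5888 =16837656145487671960955080.00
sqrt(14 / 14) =1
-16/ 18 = -8/ 9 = -0.89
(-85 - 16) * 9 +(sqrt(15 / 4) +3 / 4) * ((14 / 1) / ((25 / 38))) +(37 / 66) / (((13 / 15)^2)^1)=-82938693 / 92950 +266 * sqrt(15) / 25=-851.09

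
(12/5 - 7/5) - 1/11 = 10/11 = 0.91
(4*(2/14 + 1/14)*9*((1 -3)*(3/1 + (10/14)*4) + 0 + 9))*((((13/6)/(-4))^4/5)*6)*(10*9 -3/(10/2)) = -242568573/1254400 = -193.37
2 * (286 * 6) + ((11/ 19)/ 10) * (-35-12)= 651563/ 190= 3429.28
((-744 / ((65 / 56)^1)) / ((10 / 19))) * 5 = -395808 / 65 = -6089.35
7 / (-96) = -0.07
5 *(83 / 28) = 415 / 28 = 14.82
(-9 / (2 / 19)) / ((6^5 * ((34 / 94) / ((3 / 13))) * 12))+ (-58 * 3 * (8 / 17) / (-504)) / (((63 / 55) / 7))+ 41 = 41.99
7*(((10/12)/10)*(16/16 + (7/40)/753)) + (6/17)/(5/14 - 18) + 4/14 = 9021506777/10623805920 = 0.85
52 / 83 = 0.63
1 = 1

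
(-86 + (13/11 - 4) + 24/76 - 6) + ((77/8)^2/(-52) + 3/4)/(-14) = -919521095/9737728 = -94.43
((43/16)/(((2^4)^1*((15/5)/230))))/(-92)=-215/1536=-0.14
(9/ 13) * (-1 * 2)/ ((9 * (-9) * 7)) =2/ 819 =0.00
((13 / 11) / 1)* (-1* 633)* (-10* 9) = 740610 / 11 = 67328.18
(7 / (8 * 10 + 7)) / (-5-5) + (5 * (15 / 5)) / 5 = 2603 / 870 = 2.99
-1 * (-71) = 71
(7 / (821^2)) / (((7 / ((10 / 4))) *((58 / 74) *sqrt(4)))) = 185 / 78188756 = 0.00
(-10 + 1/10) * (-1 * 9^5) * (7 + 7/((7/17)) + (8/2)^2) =23383404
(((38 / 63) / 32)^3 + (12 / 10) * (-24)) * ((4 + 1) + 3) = -147483687433 / 640120320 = -230.40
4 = 4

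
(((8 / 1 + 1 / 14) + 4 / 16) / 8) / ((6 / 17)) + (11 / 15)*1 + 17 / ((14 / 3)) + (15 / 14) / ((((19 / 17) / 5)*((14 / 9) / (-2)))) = 1.16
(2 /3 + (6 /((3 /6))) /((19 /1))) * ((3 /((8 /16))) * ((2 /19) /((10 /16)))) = 2368 /1805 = 1.31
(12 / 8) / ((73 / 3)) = 9 / 146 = 0.06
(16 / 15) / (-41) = -16 / 615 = -0.03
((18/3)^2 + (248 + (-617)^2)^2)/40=29022599601/8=3627824950.12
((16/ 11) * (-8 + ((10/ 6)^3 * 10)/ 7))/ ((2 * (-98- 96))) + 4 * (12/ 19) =9699736/ 3831597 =2.53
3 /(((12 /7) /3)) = 21 /4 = 5.25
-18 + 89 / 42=-667 / 42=-15.88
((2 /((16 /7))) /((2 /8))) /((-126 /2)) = -1 /18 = -0.06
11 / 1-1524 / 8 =-359 / 2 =-179.50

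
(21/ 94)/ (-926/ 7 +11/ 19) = -931/ 548866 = -0.00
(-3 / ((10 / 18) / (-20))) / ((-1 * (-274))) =54 / 137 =0.39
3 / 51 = 1 / 17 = 0.06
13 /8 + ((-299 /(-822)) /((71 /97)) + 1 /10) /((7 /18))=8606489 /2723560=3.16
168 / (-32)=-21 / 4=-5.25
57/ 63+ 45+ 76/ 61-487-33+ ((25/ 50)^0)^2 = -604439/ 1281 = -471.85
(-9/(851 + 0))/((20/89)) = -801/17020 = -0.05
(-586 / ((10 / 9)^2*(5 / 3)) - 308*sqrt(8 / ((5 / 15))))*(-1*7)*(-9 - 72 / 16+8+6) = 498393 / 500+2156*sqrt(6) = 6277.89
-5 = -5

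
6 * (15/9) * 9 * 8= 720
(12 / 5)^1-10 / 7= 34 / 35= 0.97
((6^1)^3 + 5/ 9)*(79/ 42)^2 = 766.17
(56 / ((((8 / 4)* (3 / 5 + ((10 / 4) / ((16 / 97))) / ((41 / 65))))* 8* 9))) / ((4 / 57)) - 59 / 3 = -3141013 / 161561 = -19.44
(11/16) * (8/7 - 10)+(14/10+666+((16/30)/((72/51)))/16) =666625/1008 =661.33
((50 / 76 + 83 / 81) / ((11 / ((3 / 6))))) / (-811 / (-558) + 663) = 160549 / 1394817930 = 0.00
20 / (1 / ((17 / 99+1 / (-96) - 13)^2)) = 3296.64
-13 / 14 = -0.93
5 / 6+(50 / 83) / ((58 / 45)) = 18785 / 14442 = 1.30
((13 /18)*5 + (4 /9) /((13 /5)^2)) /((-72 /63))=-78295 /24336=-3.22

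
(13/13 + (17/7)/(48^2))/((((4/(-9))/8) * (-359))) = 16145/321664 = 0.05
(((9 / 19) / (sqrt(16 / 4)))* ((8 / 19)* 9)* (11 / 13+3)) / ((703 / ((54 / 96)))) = 18225 / 6598358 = 0.00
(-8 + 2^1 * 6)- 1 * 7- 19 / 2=-25 / 2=-12.50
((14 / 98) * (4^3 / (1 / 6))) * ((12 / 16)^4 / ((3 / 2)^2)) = 54 / 7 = 7.71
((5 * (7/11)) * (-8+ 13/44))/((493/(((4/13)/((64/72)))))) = -106785/6203912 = -0.02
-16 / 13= -1.23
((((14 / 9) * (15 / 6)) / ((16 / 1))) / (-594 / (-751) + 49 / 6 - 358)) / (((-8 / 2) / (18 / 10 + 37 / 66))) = 4095203 / 9965165760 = 0.00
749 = 749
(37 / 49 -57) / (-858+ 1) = 2756 / 41993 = 0.07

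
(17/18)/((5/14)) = 119/45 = 2.64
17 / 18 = 0.94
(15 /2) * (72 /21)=180 /7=25.71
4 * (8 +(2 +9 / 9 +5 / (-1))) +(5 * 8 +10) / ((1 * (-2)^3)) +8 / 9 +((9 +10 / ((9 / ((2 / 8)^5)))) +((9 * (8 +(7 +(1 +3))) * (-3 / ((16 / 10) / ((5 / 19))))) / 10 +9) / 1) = 43319 / 1536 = 28.20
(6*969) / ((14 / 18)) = 52326 / 7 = 7475.14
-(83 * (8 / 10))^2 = -110224 / 25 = -4408.96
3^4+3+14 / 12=511 / 6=85.17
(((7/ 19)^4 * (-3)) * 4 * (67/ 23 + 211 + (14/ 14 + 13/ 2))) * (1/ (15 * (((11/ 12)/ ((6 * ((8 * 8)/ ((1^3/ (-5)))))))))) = 225369768960/ 32971213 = 6835.35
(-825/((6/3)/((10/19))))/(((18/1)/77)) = -105875/114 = -928.73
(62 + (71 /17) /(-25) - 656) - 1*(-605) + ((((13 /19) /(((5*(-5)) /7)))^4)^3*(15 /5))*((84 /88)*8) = 267246058799322745390750198510089904 /24669759861551052749156951904296875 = 10.83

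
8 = 8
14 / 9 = 1.56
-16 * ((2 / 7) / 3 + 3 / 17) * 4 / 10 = -3104 / 1785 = -1.74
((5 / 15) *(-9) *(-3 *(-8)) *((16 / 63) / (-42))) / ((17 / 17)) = 0.44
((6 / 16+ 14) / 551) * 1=115 / 4408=0.03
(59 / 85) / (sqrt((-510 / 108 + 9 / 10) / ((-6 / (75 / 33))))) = 177 * sqrt(14190) / 36550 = 0.58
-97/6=-16.17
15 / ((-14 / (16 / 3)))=-40 / 7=-5.71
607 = 607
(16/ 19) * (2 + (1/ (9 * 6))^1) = 872/ 513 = 1.70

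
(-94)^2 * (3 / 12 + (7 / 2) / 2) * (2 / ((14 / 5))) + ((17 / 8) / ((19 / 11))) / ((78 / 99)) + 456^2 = 6101583421 / 27664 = 220560.42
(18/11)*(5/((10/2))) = 18/11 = 1.64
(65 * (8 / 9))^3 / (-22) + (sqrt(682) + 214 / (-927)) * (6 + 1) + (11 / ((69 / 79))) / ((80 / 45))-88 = -2689888513813 / 303952176 + 7 * sqrt(682) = -8666.90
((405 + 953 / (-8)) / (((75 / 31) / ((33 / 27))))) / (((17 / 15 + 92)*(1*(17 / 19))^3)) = 486282523 / 224622360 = 2.16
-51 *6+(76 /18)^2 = -23342 /81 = -288.17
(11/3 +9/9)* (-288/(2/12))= -8064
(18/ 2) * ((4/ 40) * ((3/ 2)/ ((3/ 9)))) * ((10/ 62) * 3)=243/ 124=1.96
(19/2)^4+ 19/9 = 1173193/144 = 8147.17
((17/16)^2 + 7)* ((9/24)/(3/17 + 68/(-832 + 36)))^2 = 214347580281/1554251776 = 137.91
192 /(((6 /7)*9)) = 224 /9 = 24.89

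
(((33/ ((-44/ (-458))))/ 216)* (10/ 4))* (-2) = -1145/ 144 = -7.95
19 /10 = 1.90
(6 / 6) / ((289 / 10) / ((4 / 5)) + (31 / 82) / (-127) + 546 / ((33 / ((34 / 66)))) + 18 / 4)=15121128 / 743134477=0.02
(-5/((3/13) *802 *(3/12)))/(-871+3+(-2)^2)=65/519696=0.00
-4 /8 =-1 /2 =-0.50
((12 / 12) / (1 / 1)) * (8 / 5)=8 / 5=1.60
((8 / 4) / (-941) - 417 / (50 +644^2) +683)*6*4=1066331938356 / 65052271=16391.92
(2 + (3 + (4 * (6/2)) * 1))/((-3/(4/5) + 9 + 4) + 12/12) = 68/41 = 1.66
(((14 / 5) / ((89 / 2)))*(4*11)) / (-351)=-1232 / 156195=-0.01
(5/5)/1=1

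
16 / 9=1.78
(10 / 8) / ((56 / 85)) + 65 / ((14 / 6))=6665 / 224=29.75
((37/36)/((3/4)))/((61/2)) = 74/1647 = 0.04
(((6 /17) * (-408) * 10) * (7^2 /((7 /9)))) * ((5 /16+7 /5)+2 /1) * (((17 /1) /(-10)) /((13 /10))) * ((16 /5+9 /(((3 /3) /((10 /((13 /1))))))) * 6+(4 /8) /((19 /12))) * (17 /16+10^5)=2689029676410.65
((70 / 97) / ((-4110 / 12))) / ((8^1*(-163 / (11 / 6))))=0.00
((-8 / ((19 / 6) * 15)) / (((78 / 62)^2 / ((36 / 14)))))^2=945685504 / 12630388225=0.07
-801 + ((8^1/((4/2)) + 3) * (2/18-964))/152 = -1156493/1368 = -845.39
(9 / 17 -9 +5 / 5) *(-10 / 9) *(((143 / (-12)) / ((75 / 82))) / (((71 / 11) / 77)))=-630677047 / 488835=-1290.16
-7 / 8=-0.88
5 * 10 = 50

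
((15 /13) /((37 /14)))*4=840 /481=1.75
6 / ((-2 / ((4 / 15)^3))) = -0.06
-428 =-428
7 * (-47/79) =-329/79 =-4.16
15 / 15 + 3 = 4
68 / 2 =34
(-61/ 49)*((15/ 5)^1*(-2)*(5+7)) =4392/ 49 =89.63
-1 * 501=-501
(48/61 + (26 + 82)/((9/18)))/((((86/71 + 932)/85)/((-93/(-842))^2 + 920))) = 2168935526750765/119393614143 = 18166.26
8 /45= 0.18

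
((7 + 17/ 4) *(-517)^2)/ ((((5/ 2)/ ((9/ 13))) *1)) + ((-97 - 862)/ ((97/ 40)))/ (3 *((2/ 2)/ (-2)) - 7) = 35703519161/ 42874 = 832754.56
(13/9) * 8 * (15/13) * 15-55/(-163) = 32655/163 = 200.34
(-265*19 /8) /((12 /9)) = -15105 /32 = -472.03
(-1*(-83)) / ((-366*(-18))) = 83 / 6588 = 0.01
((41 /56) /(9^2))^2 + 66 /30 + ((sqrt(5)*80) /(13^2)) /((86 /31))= 1240*sqrt(5) /7267 + 226336661 /102876480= 2.58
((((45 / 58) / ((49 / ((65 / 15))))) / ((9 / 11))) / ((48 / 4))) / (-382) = -715 / 39083184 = -0.00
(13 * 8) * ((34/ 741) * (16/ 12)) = 1088/ 171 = 6.36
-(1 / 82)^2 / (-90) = 1 / 605160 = 0.00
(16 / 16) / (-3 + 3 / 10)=-10 / 27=-0.37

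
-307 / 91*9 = -2763 / 91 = -30.36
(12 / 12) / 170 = 1 / 170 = 0.01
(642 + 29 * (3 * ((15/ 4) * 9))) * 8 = 28626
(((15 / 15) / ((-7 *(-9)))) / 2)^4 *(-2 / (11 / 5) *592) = -370 / 173282571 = -0.00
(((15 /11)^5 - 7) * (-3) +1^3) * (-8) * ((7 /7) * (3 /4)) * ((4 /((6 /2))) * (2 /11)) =-20239952 /1771561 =-11.42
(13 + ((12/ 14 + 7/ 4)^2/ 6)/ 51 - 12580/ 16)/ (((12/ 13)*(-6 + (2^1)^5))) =-185500439/ 5757696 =-32.22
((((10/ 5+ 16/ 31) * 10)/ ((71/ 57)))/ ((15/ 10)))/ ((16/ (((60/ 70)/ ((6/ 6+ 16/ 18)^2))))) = 900315/ 4452623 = 0.20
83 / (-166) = -1 / 2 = -0.50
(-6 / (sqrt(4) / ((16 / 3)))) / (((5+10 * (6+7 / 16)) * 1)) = -128 / 555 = -0.23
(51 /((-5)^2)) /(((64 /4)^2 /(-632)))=-4029 /800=-5.04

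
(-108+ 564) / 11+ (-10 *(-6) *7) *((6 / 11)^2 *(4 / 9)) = 11736 / 121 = 96.99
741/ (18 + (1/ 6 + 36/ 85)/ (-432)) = 163257120/ 3965459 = 41.17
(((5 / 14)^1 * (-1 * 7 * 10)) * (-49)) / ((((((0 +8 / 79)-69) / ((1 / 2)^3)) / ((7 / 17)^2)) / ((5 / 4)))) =-23709875 / 50336864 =-0.47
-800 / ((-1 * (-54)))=-400 / 27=-14.81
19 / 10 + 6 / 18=67 / 30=2.23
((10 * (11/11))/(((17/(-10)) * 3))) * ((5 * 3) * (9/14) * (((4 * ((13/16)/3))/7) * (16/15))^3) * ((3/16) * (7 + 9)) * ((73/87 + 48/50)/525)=-157199744/179773374375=-0.00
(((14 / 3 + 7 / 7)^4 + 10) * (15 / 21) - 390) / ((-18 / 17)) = -3408925 / 10206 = -334.01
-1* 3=-3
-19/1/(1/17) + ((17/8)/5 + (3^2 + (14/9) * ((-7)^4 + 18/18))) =1232233/360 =3422.87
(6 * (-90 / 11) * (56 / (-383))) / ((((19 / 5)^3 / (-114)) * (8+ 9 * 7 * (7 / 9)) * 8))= -945000 / 28896967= -0.03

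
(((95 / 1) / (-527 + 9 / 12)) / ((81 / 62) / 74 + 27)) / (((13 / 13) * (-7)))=348688 / 365301279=0.00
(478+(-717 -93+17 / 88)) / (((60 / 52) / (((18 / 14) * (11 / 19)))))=-1138761 / 5320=-214.05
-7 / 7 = -1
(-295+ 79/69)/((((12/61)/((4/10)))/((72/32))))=-309209/230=-1344.39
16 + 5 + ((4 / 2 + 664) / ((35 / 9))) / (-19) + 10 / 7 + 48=40841 / 665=61.42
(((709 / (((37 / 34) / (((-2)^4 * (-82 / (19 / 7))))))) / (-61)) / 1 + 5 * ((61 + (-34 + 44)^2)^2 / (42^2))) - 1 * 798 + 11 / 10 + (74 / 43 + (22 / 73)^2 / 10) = 7855014561953191 / 1768771944180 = 4440.94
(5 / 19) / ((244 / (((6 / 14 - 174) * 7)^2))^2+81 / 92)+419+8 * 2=1459927570169936805 / 3353850849780803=435.30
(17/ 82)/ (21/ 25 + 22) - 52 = -2434319/ 46822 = -51.99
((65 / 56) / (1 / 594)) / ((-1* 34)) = -19305 / 952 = -20.28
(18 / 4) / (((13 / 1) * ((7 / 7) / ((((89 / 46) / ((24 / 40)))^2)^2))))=37.43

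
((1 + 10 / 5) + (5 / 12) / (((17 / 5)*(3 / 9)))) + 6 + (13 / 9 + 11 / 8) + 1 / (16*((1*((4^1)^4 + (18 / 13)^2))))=76495897 / 6276672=12.19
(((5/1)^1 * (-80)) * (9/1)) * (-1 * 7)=25200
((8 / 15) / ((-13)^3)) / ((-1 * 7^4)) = 8 / 79124955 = 0.00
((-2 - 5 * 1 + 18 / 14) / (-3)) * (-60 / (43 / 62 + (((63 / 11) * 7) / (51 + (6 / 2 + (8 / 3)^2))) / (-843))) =-21080620000 / 127785217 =-164.97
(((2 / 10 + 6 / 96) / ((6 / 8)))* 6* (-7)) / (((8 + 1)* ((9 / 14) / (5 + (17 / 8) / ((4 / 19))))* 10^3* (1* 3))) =-55223 / 4320000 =-0.01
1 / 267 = 0.00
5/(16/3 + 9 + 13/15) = 25/76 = 0.33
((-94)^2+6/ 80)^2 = 78076221.41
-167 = -167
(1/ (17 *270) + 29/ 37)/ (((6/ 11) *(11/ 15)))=1.96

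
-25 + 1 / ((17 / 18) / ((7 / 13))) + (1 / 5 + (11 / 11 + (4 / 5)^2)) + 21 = -1.59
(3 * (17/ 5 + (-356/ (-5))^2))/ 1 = 15218.52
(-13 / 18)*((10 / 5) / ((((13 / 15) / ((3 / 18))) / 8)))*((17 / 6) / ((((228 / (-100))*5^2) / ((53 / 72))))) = 4505 / 55404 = 0.08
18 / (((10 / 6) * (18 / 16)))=48 / 5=9.60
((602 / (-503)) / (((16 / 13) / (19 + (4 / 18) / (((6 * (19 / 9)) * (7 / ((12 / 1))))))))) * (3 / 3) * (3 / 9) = -1414829 / 229368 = -6.17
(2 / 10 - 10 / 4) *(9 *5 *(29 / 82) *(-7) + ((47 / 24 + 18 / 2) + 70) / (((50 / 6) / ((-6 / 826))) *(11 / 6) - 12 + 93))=45903842451 / 179089640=256.32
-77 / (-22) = 7 / 2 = 3.50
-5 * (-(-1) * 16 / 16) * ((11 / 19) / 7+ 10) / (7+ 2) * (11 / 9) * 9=-8195 / 133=-61.62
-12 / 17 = -0.71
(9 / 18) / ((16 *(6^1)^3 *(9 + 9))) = 1 / 124416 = 0.00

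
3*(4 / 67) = 12 / 67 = 0.18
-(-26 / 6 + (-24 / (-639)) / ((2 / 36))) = 779 / 213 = 3.66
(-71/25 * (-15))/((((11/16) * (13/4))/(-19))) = -259008/715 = -362.25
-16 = -16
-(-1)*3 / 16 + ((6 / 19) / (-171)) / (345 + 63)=165695 / 883728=0.19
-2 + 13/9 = -5/9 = -0.56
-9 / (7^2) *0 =0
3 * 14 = 42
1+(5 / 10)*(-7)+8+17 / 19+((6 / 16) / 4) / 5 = 19497 / 3040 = 6.41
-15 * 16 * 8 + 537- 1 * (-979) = -404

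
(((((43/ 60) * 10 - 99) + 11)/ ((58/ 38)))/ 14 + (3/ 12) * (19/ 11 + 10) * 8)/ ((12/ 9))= 527123/ 35728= 14.75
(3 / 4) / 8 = 3 / 32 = 0.09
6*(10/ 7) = 60/ 7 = 8.57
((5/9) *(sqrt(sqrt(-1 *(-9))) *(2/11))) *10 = 100 *sqrt(3)/99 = 1.75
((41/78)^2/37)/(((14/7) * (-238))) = -1681/107151408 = -0.00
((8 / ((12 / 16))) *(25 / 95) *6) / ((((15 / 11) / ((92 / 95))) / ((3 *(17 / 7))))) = 1101056 / 12635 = 87.14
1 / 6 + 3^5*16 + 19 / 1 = 23443 / 6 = 3907.17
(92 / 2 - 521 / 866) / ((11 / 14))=275205 / 4763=57.78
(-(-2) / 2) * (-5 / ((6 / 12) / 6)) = -60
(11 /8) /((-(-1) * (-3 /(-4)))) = 1.83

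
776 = 776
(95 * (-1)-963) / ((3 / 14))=-14812 / 3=-4937.33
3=3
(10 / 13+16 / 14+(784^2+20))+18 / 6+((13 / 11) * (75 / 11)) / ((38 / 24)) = 128597843637 / 209209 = 614686.00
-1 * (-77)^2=-5929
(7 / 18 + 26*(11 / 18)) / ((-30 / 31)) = -9083 / 540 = -16.82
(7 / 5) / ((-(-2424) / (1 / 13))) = 7 / 157560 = 0.00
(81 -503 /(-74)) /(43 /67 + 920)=435299 /4564542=0.10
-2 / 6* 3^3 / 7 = -9 / 7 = -1.29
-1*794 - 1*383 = -1177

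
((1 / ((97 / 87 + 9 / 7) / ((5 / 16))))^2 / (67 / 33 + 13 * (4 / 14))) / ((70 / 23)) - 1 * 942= -1367999961131757 / 1452230752256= -942.00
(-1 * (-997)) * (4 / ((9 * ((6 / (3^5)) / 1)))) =17946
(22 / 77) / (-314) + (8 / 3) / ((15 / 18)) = 17579 / 5495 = 3.20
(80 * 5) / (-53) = -400 / 53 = -7.55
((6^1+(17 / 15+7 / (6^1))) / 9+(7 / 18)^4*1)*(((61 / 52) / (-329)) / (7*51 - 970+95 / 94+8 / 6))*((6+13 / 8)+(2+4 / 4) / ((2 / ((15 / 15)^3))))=2208959633 / 43867804780800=0.00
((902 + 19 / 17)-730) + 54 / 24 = 11925 / 68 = 175.37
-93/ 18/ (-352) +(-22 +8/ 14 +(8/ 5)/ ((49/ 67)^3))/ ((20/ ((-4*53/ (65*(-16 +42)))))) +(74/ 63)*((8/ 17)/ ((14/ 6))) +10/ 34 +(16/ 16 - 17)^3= -4095.35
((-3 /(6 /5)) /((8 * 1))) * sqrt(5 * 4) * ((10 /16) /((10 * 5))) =-0.02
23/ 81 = 0.28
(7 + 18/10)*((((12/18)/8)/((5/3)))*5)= 11/5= 2.20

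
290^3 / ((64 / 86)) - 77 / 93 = 12191451067 / 372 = 32772717.92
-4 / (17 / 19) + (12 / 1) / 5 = -176 / 85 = -2.07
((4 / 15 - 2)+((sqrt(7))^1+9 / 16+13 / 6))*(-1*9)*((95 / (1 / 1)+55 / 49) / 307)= -42390*sqrt(7) / 15043 - 337707 / 120344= -10.26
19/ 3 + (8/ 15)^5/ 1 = 4842143/ 759375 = 6.38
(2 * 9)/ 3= 6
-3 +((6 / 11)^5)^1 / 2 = -2.98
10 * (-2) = -20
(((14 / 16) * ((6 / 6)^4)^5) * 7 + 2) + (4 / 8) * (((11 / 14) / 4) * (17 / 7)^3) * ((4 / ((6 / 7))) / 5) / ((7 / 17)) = 1629853 / 144060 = 11.31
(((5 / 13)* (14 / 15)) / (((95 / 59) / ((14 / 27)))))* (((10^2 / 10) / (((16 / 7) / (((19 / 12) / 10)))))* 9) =20237 / 28080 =0.72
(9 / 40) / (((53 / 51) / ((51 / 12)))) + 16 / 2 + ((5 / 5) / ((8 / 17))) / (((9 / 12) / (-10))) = -493871 / 25440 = -19.41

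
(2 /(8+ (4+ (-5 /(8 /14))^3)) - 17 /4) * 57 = -40830867 /168428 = -242.42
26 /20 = 1.30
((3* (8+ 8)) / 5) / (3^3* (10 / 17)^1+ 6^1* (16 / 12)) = 408 / 1015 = 0.40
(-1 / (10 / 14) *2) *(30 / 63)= -4 / 3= -1.33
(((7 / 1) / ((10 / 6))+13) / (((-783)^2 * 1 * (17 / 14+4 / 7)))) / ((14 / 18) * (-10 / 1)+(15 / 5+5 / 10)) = -344 / 93666375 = -0.00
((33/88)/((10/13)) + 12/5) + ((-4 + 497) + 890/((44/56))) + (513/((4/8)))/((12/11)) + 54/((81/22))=6821183/2640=2583.78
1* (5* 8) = 40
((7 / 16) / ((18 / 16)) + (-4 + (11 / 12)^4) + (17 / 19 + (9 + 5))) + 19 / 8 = 14.36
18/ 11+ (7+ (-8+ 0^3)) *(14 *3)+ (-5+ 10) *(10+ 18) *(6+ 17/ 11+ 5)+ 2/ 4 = 1716.50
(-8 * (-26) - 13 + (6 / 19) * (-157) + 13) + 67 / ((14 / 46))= 50349 / 133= 378.56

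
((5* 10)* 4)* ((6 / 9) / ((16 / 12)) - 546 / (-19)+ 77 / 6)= 479600 / 57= 8414.04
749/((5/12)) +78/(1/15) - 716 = 11258/5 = 2251.60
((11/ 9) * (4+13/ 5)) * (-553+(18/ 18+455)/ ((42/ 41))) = -18271/ 21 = -870.05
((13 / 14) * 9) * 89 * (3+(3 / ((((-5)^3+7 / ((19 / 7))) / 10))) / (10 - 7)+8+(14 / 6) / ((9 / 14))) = 37752910 / 3489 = 10820.55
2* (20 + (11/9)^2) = 3482/81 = 42.99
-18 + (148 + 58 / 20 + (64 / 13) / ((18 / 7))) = 157733 / 1170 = 134.81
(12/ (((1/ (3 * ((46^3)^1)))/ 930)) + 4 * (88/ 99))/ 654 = 14664641776/ 2943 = 4982888.81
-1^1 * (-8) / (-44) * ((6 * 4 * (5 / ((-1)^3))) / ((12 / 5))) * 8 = 800 / 11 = 72.73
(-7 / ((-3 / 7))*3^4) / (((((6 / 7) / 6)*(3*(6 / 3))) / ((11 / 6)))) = 11319 / 4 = 2829.75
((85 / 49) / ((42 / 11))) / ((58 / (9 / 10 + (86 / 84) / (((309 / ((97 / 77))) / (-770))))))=-28077863 / 1549105992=-0.02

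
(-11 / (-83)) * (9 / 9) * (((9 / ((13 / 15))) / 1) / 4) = 1485 / 4316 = 0.34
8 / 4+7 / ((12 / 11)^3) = 12773 / 1728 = 7.39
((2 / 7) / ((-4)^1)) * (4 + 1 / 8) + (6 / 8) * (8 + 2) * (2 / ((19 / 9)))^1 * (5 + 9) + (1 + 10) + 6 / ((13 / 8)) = 3150137 / 27664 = 113.87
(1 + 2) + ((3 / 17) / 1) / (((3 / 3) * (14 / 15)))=759 / 238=3.19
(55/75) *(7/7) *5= 11/3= 3.67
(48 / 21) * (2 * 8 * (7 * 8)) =2048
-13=-13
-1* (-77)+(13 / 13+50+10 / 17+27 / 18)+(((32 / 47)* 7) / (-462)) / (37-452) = 2846930839 / 21884610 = 130.09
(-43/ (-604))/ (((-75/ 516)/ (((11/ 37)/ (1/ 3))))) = -0.44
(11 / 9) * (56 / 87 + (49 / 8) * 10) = 236929 / 3132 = 75.65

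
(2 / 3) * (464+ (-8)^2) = 352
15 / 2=7.50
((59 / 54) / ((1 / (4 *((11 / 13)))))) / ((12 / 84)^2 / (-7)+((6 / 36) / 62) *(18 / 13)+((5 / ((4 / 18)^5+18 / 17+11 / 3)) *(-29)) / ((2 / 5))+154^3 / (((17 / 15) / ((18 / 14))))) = 17953365630893 / 20114962600790021031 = 0.00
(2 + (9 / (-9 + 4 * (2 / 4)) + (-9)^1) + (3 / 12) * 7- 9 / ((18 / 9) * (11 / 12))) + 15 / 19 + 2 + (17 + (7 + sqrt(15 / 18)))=sqrt(30) / 6 + 89797 / 5852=16.26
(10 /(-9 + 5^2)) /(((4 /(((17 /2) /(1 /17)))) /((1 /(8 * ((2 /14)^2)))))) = 70805 /512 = 138.29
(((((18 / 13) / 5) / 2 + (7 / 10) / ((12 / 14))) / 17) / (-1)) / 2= -149 / 5304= -0.03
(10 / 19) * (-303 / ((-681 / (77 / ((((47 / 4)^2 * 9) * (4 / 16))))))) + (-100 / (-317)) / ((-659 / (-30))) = 1297008982840 / 17912753941959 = 0.07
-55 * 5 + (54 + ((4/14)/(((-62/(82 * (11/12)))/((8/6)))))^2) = -842126585/3814209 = -220.79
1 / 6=0.17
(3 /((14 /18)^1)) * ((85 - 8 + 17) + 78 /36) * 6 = 15579 /7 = 2225.57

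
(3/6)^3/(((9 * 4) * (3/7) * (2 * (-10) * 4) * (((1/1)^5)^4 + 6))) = -1/69120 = -0.00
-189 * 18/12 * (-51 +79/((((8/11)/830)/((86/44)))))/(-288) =88788861/512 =173415.74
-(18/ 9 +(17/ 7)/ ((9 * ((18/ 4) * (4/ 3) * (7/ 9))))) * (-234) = 23595/ 49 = 481.53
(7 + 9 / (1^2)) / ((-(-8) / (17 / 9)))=34 / 9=3.78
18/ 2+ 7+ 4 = 20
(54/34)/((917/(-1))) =-27/15589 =-0.00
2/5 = 0.40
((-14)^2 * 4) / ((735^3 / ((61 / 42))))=488 / 170170875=0.00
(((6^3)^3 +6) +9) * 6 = 60466266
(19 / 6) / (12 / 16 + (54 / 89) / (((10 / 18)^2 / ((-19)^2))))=84550 / 18968193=0.00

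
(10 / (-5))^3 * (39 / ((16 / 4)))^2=-1521 / 2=-760.50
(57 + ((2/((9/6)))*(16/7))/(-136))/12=20341/4284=4.75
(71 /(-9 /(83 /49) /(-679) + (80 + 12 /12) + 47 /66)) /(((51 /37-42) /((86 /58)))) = -20007878242 /630895687329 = -0.03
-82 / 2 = -41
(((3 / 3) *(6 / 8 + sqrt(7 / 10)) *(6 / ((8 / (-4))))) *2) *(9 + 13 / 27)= -256 *sqrt(70) / 45 - 128 / 3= -90.26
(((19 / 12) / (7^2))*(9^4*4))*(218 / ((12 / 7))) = 1509759 / 14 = 107839.93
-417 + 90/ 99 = -4577/ 11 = -416.09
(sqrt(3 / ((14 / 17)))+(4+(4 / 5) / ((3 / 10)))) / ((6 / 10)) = 5* sqrt(714) / 42+100 / 9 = 14.29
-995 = -995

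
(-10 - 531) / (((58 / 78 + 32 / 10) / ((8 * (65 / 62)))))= -27428700 / 23839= -1150.58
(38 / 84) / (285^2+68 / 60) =95 / 17057488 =0.00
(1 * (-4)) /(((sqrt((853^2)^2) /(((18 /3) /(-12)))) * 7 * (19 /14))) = 4 /13824571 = 0.00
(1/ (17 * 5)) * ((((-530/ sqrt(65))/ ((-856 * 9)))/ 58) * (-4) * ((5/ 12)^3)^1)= -1325 * sqrt(65)/ 21329972352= -0.00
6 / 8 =3 / 4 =0.75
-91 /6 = -15.17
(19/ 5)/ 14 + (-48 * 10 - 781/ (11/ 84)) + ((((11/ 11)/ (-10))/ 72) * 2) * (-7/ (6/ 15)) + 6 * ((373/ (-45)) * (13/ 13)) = -32726803/ 5040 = -6493.41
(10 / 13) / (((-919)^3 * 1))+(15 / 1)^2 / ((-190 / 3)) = -1362145986425 / 383418870146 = -3.55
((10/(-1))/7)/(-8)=5/28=0.18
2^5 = 32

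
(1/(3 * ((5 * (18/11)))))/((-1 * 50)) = -11/13500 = -0.00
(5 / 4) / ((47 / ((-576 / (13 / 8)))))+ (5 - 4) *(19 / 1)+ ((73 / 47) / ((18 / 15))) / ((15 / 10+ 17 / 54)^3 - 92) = 19775769581 / 2069074514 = 9.56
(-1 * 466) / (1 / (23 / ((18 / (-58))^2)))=-9013838 / 81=-111281.95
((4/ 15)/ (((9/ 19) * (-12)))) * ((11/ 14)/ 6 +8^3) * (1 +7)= -1634722/ 8505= -192.21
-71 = -71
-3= -3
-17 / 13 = -1.31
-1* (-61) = 61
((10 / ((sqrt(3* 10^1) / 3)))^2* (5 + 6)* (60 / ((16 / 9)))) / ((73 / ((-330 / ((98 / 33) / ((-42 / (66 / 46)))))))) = 253600875 / 511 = 496283.51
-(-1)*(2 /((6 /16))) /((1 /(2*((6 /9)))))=64 /9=7.11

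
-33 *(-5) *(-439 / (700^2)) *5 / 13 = -14487 / 254800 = -0.06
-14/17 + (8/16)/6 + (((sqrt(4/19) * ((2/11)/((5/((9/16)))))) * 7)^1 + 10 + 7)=16.33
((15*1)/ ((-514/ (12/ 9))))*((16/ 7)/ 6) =-80/ 5397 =-0.01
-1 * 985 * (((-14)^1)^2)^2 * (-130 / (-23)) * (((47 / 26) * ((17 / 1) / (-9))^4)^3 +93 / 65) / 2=-1303272874338.33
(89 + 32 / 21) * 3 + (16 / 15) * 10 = 5927 / 21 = 282.24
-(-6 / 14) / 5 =3 / 35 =0.09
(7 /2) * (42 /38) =147 /38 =3.87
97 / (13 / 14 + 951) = 1358 / 13327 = 0.10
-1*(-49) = 49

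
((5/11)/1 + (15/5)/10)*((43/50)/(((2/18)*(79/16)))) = 128484/108625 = 1.18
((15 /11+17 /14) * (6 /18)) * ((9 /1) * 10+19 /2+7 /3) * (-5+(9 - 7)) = -242567 /924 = -262.52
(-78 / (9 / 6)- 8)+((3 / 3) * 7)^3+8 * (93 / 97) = 28195 / 97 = 290.67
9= 9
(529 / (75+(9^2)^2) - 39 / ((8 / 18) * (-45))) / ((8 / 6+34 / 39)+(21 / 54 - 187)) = -1313247 / 119312515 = -0.01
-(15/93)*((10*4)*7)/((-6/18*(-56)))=-75/31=-2.42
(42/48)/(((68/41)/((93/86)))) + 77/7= 541315/46784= 11.57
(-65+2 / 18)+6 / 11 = -6370 / 99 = -64.34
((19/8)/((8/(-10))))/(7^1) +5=1025/224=4.58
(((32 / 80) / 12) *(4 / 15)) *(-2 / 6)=-2 / 675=-0.00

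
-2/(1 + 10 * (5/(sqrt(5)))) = 2/499 - 20 * sqrt(5)/499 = -0.09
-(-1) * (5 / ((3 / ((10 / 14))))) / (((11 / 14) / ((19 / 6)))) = 475 / 99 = 4.80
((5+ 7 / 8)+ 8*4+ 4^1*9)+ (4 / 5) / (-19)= 56113 / 760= 73.83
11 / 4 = 2.75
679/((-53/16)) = -10864/53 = -204.98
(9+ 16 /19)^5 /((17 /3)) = 40353421713 /2476099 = 16297.18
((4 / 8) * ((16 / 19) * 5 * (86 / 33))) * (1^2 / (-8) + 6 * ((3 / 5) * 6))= 73874 / 627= 117.82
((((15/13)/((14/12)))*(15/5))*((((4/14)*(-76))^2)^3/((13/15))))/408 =2081159228620800/2366039039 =879596.32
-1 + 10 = 9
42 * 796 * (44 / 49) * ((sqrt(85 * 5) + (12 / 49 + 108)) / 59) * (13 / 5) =2731872 * sqrt(17) / 413 + 14489849088 / 101185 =170474.67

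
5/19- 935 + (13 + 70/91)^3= 69952721/41743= 1675.80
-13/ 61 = -0.21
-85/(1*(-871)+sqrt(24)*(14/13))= 6188*sqrt(6)/25641125+2502383/25641125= 0.10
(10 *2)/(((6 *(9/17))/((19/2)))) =1615/27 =59.81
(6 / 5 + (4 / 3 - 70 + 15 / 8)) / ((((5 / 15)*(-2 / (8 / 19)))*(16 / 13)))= 102323 / 3040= 33.66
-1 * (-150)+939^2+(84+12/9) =2645869/3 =881956.33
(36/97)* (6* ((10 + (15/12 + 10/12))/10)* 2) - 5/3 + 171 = 50842/291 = 174.71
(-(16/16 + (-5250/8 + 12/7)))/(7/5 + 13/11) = 1006445/3976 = 253.13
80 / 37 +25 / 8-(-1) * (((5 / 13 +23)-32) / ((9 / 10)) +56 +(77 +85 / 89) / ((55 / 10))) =2233920115 / 33904728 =65.89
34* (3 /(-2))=-51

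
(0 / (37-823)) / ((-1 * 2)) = 0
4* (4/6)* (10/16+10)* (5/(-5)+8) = 595/3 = 198.33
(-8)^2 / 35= 1.83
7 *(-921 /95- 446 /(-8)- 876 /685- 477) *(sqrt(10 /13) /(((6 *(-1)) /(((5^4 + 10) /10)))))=20003885951 *sqrt(130) /8121360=28083.89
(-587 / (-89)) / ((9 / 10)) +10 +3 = 16283 / 801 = 20.33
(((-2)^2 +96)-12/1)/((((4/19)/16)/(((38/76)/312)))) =10.72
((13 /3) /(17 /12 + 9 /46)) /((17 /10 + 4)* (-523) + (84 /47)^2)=-5283928 /5854592571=-0.00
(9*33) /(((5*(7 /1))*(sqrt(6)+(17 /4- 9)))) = -22572 /9275- 4752*sqrt(6) /9275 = -3.69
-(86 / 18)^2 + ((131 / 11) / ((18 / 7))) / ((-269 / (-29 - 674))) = -5140523 / 479358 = -10.72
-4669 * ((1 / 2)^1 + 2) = -23345 / 2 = -11672.50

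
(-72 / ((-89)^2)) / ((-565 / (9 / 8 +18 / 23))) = 3159 / 102933395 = 0.00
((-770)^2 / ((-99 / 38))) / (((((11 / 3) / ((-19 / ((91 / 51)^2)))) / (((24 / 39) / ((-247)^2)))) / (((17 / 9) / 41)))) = 0.17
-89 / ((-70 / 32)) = 1424 / 35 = 40.69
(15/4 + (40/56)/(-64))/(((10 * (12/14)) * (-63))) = -0.01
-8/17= -0.47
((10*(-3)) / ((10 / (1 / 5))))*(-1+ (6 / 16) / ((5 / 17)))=-33 / 200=-0.16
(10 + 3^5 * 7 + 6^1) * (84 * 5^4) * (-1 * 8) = -721140000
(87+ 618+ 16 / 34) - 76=10701 / 17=629.47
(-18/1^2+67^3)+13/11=3308208/11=300746.18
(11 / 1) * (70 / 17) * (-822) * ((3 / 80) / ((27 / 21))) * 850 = -1846075 / 2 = -923037.50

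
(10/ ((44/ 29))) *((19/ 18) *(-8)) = -5510/ 99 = -55.66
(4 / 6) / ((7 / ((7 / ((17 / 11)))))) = 22 / 51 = 0.43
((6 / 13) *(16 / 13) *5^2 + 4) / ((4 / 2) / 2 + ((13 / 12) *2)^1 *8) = 9228 / 9295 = 0.99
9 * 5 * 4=180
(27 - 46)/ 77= -19/ 77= -0.25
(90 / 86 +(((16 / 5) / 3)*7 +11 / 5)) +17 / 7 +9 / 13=162398 / 11739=13.83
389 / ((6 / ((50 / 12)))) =9725 / 36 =270.14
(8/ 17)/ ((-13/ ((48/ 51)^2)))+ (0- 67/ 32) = -4344759/ 2043808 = -2.13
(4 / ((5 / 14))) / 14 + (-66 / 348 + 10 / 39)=9803 / 11310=0.87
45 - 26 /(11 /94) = -177.18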